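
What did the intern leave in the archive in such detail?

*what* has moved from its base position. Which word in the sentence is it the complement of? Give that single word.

leave

Before movement: The intern did leave what in the archive in such detail.
'what' is the direct object of 'leave'. Fronting leaves a gap immediately after 'leave':
What did the intern leave ___ in the archive in such detail?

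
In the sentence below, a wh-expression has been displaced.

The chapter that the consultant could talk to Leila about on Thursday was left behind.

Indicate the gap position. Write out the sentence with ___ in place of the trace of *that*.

The filler 'that' is interpreted as the object of the preposition 'about'. The gap is right after 'about'.

The chapter that the consultant could talk to Leila about ___ on Thursday was left behind.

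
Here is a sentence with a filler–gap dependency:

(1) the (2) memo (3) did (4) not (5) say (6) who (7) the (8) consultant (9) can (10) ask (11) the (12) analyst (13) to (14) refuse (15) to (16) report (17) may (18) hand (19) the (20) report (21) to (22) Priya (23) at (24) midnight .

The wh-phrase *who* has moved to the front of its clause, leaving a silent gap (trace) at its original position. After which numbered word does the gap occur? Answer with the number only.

Pre-movement form: The consultant can ask the analyst to refuse to report who may hand the report to Priya at midnight.
'who' functions as the subject of the clause embedded under 'report'. Fronting leaves a gap immediately after 'report':
The memo did not say who the consultant can ask the analyst to refuse to report ___ may hand the report to Priya at midnight.
'report' is word 16.

16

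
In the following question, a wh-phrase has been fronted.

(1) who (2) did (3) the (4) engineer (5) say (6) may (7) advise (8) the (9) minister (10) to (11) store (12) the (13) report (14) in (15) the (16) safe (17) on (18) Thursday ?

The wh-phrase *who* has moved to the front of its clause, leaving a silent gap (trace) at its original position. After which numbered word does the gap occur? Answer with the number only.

5

Underlying clause: The engineer did say who may advise the minister to store the report in the safe on Thursday.
The filler 'who' is interpreted as the subject of the clause embedded under 'say'. Wh-movement fronts it, leaving a gap right after 'say':
Who did the engineer say ___ may advise the minister to store the report in the safe on Thursday?
'say' is word 5.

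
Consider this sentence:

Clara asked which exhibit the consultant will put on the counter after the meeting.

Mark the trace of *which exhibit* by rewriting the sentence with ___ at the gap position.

Before movement: The consultant will put which exhibit on the counter after the meeting.
The filler 'which exhibit' is interpreted as the direct object of 'put'. The gap is right after 'put'.

Clara asked which exhibit the consultant will put ___ on the counter after the meeting.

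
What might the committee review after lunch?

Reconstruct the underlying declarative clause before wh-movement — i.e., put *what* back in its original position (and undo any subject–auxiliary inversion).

'what' functions as the direct object of 'review'. It moves to the left edge, and the trace sits right after 'review':
What might the committee review ___ after lunch?

The committee might review what after lunch.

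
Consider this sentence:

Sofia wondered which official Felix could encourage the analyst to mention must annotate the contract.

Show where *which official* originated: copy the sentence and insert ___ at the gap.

Sofia wondered which official Felix could encourage the analyst to mention ___ must annotate the contract.

In situ: Felix could encourage the analyst to mention which official must annotate the contract.
'which official' functions as the subject of the clause embedded under 'mention'. The gap is right after 'mention'.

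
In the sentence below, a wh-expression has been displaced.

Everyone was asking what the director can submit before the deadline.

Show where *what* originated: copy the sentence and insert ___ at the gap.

In situ: The director can submit what before the deadline.
'what' functions as the direct object of 'submit'. The gap is right after 'submit'.

Everyone was asking what the director can submit ___ before the deadline.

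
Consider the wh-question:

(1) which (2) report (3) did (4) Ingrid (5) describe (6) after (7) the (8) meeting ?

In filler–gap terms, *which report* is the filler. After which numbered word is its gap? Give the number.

Underlying clause: Ingrid did describe which report after the meeting.
'which report' is the direct object of 'describe'. It moves to the left edge, and the trace sits right after 'describe':
Which report did Ingrid describe ___ after the meeting?
'describe' is word 5.

5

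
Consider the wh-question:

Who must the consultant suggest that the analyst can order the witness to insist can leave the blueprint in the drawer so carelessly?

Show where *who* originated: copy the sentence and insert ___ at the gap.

Who must the consultant suggest that the analyst can order the witness to insist ___ can leave the blueprint in the drawer so carelessly?

Underlying clause: The consultant must suggest that the analyst can order the witness to insist who can leave the blueprint in the drawer so carelessly.
'who' is the subject of the clause embedded under 'insist'. The gap is right after 'insist'.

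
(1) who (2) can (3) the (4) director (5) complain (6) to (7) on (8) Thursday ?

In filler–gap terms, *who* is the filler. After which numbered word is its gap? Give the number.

6

In situ: The director can complain to who on Thursday.
The filler 'who' is interpreted as the object of the preposition 'to'. It moves to the left edge, and the trace sits right after 'to':
Who can the director complain to ___ on Thursday?
'to' is word 6.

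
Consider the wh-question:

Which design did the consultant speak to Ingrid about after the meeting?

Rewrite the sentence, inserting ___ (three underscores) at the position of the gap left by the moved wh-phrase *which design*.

Pre-movement form: The consultant did speak to Ingrid about which design after the meeting.
'which design' functions as the object of the preposition 'about'. The gap is right after 'about'.

Which design did the consultant speak to Ingrid about ___ after the meeting?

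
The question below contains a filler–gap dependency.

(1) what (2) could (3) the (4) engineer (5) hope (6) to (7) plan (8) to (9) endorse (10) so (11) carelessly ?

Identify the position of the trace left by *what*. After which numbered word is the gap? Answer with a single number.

Before movement: The engineer could hope to plan to endorse what so carelessly.
The filler 'what' is interpreted as the direct object of 'endorse'. Wh-movement fronts it, leaving a gap right after 'endorse':
What could the engineer hope to plan to endorse ___ so carelessly?
'endorse' is word 9.

9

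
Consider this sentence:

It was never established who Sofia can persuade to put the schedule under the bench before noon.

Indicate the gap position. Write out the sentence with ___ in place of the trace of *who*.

It was never established who Sofia can persuade ___ to put the schedule under the bench before noon.

Before movement: Sofia can persuade who to put the schedule under the bench before noon.
'who' is the direct object of 'persuade'. The gap is right after 'persuade'.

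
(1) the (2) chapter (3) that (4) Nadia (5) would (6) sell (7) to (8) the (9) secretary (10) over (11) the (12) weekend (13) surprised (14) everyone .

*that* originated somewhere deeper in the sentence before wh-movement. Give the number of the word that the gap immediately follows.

6

'that' is the direct object of 'sell'. Wh-movement fronts it, leaving a gap right after 'sell':
The chapter that Nadia would sell ___ to the secretary over the weekend surprised everyone.
'sell' is word 6.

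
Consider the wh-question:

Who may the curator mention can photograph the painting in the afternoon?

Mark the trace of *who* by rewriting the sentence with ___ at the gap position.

Who may the curator mention ___ can photograph the painting in the afternoon?

Before movement: The curator may mention who can photograph the painting in the afternoon.
The filler 'who' is interpreted as the subject of the clause embedded under 'mention'. The gap is right after 'mention'.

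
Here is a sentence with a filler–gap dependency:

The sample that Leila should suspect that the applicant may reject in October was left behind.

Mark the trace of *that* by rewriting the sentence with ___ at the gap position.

The sample that Leila should suspect that the applicant may reject ___ in October was left behind.

The filler 'that' is interpreted as the direct object of 'reject'. The gap is right after 'reject'.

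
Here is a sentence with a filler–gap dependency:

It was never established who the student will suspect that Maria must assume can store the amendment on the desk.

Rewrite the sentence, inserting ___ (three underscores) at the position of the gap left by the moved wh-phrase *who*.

In situ: The student will suspect that Maria must assume who can store the amendment on the desk.
'who' is the subject of the clause embedded under 'assume'. The gap is right after 'assume'.

It was never established who the student will suspect that Maria must assume ___ can store the amendment on the desk.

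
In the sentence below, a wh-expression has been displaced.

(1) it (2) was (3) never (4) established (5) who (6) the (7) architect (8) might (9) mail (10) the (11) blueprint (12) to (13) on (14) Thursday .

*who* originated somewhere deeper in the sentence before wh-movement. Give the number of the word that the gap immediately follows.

12

Before movement: The architect might mail the blueprint to who on Thursday.
The filler 'who' is interpreted as the object of the preposition 'to' (recipient of 'mail'). It moves to the left edge, and the trace sits right after 'to':
It was never established who the architect might mail the blueprint to ___ on Thursday.
'to' is word 12.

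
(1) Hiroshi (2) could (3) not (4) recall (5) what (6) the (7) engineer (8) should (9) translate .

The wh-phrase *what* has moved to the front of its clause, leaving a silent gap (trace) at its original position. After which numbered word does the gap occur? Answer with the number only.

9

Before movement: The engineer should translate what.
'what' functions as the direct object of 'translate'. It moves to the left edge, and the trace sits right after 'translate':
Hiroshi could not recall what the engineer should translate ___.
'translate' is word 9.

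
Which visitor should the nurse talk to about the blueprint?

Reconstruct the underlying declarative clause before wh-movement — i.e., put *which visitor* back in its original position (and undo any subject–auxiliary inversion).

'which visitor' functions as the object of the preposition 'to'. It moves to the left edge, and the trace sits right after 'to':
Which visitor should the nurse talk to ___ about the blueprint?

The nurse should talk to which visitor about the blueprint.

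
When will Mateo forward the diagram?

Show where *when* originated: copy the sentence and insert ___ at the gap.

Underlying clause: Mateo will forward the diagram when.
'when' is the temporal adjunct. The gap is right after 'diagram'.

When will Mateo forward the diagram ___?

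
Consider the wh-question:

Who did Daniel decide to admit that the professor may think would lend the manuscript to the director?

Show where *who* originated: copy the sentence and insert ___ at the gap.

Who did Daniel decide to admit that the professor may think ___ would lend the manuscript to the director?

Underlying clause: Daniel did decide to admit that the professor may think who would lend the manuscript to the director.
'who' is the subject of the clause embedded under 'think'. The gap is right after 'think'.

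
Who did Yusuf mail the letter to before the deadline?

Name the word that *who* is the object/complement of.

to

Underlying clause: Yusuf did mail the letter to who before the deadline.
'who' functions as the object of the preposition 'to' (recipient of 'mail'). Wh-movement fronts it, leaving a gap right after 'to':
Who did Yusuf mail the letter to ___ before the deadline?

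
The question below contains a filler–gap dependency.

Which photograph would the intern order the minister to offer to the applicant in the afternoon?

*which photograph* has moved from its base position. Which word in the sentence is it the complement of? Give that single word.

offer

In situ: The intern would order the minister to offer which photograph to the applicant in the afternoon.
'which photograph' functions as the direct object of 'offer'. It moves to the left edge, and the trace sits right after 'offer':
Which photograph would the intern order the minister to offer ___ to the applicant in the afternoon?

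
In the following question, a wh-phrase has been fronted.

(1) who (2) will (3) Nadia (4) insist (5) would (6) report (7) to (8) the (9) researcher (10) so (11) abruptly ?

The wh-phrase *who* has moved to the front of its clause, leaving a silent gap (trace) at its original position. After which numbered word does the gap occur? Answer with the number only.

In situ: Nadia will insist who would report to the researcher so abruptly.
The filler 'who' is interpreted as the subject of the clause embedded under 'insist'. Fronting leaves a gap immediately after 'insist':
Who will Nadia insist ___ would report to the researcher so abruptly?
'insist' is word 4.

4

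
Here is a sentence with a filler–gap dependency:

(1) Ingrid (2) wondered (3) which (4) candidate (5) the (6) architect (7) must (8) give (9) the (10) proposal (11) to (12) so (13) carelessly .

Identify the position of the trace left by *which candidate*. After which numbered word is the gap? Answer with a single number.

11

Pre-movement form: The architect must give the proposal to which candidate so carelessly.
The filler 'which candidate' is interpreted as the object of the preposition 'to' (recipient of 'give'). Fronting leaves a gap immediately after 'to':
Ingrid wondered which candidate the architect must give the proposal to ___ so carelessly.
'to' is word 11.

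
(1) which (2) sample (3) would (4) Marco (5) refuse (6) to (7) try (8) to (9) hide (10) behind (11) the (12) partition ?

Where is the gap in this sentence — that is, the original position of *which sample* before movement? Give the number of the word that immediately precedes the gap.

In situ: Marco would refuse to try to hide which sample behind the partition.
'which sample' functions as the direct object of 'hide'. Wh-movement fronts it, leaving a gap right after 'hide':
Which sample would Marco refuse to try to hide ___ behind the partition?
'hide' is word 9.

9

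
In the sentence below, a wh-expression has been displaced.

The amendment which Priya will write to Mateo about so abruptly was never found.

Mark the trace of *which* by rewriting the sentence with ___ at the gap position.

The amendment which Priya will write to Mateo about ___ so abruptly was never found.

'which' is the object of the preposition 'about'. The gap is right after 'about'.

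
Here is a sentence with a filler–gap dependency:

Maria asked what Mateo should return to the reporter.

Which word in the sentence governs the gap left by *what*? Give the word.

In situ: Mateo should return what to the reporter.
The filler 'what' is interpreted as the direct object of 'return'. Wh-movement fronts it, leaving a gap right after 'return':
Maria asked what Mateo should return ___ to the reporter.

return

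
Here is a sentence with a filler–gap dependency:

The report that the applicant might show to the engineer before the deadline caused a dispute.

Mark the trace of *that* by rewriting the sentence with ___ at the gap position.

The report that the applicant might show ___ to the engineer before the deadline caused a dispute.

'that' is the direct object of 'show'. The gap is right after 'show'.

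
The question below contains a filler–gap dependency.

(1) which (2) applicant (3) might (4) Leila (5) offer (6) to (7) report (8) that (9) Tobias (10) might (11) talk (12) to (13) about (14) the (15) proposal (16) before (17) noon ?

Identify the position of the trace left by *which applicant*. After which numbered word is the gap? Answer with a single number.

12

Before movement: Leila might offer to report that Tobias might talk to which applicant about the proposal before noon.
'which applicant' is the object of the preposition 'to'. Wh-movement fronts it, leaving a gap right after 'to':
Which applicant might Leila offer to report that Tobias might talk to ___ about the proposal before noon?
'to' is word 12.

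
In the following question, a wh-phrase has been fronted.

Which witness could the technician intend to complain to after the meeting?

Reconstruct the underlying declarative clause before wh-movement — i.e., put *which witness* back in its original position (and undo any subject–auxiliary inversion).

'which witness' is the object of the preposition 'to'. It moves to the left edge, and the trace sits right after 'to':
Which witness could the technician intend to complain to ___ after the meeting?

The technician could intend to complain to which witness after the meeting.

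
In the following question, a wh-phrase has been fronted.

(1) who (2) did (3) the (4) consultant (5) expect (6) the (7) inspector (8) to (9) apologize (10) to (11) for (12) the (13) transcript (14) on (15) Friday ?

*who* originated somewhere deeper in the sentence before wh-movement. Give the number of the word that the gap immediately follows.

Pre-movement form: The consultant did expect the inspector to apologize to who for the transcript on Friday.
The filler 'who' is interpreted as the object of the preposition 'to'. Wh-movement fronts it, leaving a gap right after 'to':
Who did the consultant expect the inspector to apologize to ___ for the transcript on Friday?
'to' is word 10.

10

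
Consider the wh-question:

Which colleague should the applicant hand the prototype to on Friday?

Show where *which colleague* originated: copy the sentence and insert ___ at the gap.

Underlying clause: The applicant should hand the prototype to which colleague on Friday.
'which colleague' functions as the object of the preposition 'to' (recipient of 'hand'). The gap is right after 'to'.

Which colleague should the applicant hand the prototype to ___ on Friday?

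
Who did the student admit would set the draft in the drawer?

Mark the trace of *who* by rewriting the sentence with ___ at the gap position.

Who did the student admit ___ would set the draft in the drawer?

Before movement: The student did admit who would set the draft in the drawer.
'who' functions as the subject of the clause embedded under 'admit'. The gap is right after 'admit'.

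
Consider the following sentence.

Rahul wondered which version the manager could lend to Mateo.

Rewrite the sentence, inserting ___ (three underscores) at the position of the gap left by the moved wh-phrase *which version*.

Rahul wondered which version the manager could lend ___ to Mateo.

Underlying clause: The manager could lend which version to Mateo.
The filler 'which version' is interpreted as the direct object of 'lend'. The gap is right after 'lend'.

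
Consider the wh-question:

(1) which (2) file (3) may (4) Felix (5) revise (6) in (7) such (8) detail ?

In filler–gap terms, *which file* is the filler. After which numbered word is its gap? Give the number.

Before movement: Felix may revise which file in such detail.
'which file' is the direct object of 'revise'. Wh-movement fronts it, leaving a gap right after 'revise':
Which file may Felix revise ___ in such detail?
'revise' is word 5.

5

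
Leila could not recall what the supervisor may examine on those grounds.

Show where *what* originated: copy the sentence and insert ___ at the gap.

Leila could not recall what the supervisor may examine ___ on those grounds.

In situ: The supervisor may examine what on those grounds.
The filler 'what' is interpreted as the direct object of 'examine'. The gap is right after 'examine'.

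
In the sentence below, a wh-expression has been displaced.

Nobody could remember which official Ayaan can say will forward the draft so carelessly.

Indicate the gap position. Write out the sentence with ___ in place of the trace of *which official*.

Before movement: Ayaan can say which official will forward the draft so carelessly.
'which official' functions as the subject of the clause embedded under 'say'. The gap is right after 'say'.

Nobody could remember which official Ayaan can say ___ will forward the draft so carelessly.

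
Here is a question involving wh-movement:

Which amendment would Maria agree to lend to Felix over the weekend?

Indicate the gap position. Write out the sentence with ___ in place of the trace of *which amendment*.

Which amendment would Maria agree to lend ___ to Felix over the weekend?

In situ: Maria would agree to lend which amendment to Felix over the weekend.
The filler 'which amendment' is interpreted as the direct object of 'lend'. The gap is right after 'lend'.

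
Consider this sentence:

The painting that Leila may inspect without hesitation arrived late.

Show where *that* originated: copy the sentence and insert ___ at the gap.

'that' is the direct object of 'inspect'. The gap is right after 'inspect'.

The painting that Leila may inspect ___ without hesitation arrived late.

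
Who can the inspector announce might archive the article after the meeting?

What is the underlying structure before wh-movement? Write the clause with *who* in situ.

The filler 'who' is interpreted as the subject of the clause embedded under 'announce'. Fronting leaves a gap immediately after 'announce':
Who can the inspector announce ___ might archive the article after the meeting?

The inspector can announce who might archive the article after the meeting.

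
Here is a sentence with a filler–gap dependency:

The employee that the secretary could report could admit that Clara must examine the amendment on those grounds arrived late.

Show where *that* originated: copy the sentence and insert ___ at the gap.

The filler 'that' is interpreted as the subject of the clause embedded under 'report'. The gap is right after 'report'.

The employee that the secretary could report ___ could admit that Clara must examine the amendment on those grounds arrived late.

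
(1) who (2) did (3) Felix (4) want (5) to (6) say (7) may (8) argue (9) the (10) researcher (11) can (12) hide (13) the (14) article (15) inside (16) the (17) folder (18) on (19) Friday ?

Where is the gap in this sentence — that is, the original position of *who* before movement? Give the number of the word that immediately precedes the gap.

Pre-movement form: Felix did want to say who may argue the researcher can hide the article inside the folder on Friday.
'who' is the subject of the clause embedded under 'say'. Wh-movement fronts it, leaving a gap right after 'say':
Who did Felix want to say ___ may argue the researcher can hide the article inside the folder on Friday?
'say' is word 6.

6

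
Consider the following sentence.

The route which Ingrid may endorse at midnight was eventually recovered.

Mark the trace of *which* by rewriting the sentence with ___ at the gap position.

'which' functions as the direct object of 'endorse'. The gap is right after 'endorse'.

The route which Ingrid may endorse ___ at midnight was eventually recovered.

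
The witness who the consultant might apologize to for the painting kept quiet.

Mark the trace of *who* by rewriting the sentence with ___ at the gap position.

The witness who the consultant might apologize to ___ for the painting kept quiet.

'who' functions as the object of the preposition 'to'. The gap is right after 'to'.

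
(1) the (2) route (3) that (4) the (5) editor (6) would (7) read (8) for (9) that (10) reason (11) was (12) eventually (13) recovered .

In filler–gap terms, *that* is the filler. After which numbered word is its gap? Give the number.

'that' is the direct object of 'read'. Wh-movement fronts it, leaving a gap right after 'read':
The route that the editor would read ___ for that reason was eventually recovered.
'read' is word 7.

7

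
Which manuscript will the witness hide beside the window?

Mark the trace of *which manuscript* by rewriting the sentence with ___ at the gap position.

Which manuscript will the witness hide ___ beside the window?

Underlying clause: The witness will hide which manuscript beside the window.
'which manuscript' functions as the direct object of 'hide'. The gap is right after 'hide'.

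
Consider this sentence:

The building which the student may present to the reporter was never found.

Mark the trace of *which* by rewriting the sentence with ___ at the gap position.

The filler 'which' is interpreted as the direct object of 'present'. The gap is right after 'present'.

The building which the student may present ___ to the reporter was never found.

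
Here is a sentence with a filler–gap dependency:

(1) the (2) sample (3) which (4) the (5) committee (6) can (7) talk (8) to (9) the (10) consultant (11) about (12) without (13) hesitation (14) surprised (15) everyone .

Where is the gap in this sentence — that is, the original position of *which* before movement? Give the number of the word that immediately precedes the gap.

11

'which' functions as the object of the preposition 'about'. Wh-movement fronts it, leaving a gap right after 'about':
The sample which the committee can talk to the consultant about ___ without hesitation surprised everyone.
'about' is word 11.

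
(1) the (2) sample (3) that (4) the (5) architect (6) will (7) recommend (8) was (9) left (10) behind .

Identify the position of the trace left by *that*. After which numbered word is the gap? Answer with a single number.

7

'that' is the direct object of 'recommend'. Fronting leaves a gap immediately after 'recommend':
The sample that the architect will recommend ___ was left behind.
'recommend' is word 7.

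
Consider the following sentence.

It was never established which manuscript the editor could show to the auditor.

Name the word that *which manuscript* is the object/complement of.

show

Pre-movement form: The editor could show which manuscript to the auditor.
The filler 'which manuscript' is interpreted as the direct object of 'show'. Fronting leaves a gap immediately after 'show':
It was never established which manuscript the editor could show ___ to the auditor.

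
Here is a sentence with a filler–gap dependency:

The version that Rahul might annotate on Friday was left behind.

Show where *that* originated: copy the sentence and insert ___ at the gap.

The version that Rahul might annotate ___ on Friday was left behind.

The filler 'that' is interpreted as the direct object of 'annotate'. The gap is right after 'annotate'.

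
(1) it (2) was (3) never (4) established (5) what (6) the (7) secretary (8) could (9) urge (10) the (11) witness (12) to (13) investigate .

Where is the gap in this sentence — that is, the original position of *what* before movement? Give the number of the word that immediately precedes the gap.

Underlying clause: The secretary could urge the witness to investigate what.
The filler 'what' is interpreted as the direct object of 'investigate'. It moves to the left edge, and the trace sits right after 'investigate':
It was never established what the secretary could urge the witness to investigate ___.
'investigate' is word 13.

13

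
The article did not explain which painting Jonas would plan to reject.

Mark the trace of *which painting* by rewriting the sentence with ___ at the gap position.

The article did not explain which painting Jonas would plan to reject ___.

In situ: Jonas would plan to reject which painting.
'which painting' is the direct object of 'reject'. The gap is right after 'reject'.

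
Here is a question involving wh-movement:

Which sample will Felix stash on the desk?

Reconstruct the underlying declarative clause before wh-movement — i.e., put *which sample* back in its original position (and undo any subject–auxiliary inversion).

'which sample' functions as the direct object of 'stash'. It moves to the left edge, and the trace sits right after 'stash':
Which sample will Felix stash ___ on the desk?

Felix will stash which sample on the desk.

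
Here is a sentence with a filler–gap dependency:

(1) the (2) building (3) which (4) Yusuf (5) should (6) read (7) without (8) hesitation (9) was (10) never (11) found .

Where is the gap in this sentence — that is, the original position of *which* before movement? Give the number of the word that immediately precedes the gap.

6

The filler 'which' is interpreted as the direct object of 'read'. Fronting leaves a gap immediately after 'read':
The building which Yusuf should read ___ without hesitation was never found.
'read' is word 6.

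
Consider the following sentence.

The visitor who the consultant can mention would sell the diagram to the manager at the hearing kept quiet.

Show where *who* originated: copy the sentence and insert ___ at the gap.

'who' functions as the subject of the clause embedded under 'mention'. The gap is right after 'mention'.

The visitor who the consultant can mention ___ would sell the diagram to the manager at the hearing kept quiet.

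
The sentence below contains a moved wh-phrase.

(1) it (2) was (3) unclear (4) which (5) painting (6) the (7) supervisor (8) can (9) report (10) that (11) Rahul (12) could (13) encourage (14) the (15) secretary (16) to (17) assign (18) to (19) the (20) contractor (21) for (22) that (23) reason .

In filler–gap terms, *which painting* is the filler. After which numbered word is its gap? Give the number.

In situ: The supervisor can report that Rahul could encourage the secretary to assign which painting to the contractor for that reason.
'which painting' functions as the direct object of 'assign'. Wh-movement fronts it, leaving a gap right after 'assign':
It was unclear which painting the supervisor can report that Rahul could encourage the secretary to assign ___ to the contractor for that reason.
'assign' is word 17.

17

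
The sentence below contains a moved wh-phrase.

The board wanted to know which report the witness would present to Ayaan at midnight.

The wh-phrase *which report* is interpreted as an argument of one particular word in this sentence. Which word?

present

Pre-movement form: The witness would present which report to Ayaan at midnight.
'which report' is the direct object of 'present'. It moves to the left edge, and the trace sits right after 'present':
The board wanted to know which report the witness would present ___ to Ayaan at midnight.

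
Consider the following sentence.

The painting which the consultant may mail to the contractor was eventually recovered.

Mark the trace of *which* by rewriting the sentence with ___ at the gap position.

The painting which the consultant may mail ___ to the contractor was eventually recovered.

'which' is the direct object of 'mail'. The gap is right after 'mail'.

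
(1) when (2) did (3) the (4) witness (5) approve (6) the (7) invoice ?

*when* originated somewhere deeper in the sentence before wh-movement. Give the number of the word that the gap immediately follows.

Pre-movement form: The witness did approve the invoice when.
'when' is the temporal adjunct. Fronting leaves a gap immediately after 'invoice':
When did the witness approve the invoice ___?
'invoice' is word 7.

7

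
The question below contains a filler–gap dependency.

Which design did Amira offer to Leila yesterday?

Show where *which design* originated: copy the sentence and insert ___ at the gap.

Before movement: Amira did offer which design to Leila yesterday.
'which design' functions as the direct object of 'offer'. The gap is right after 'offer'.

Which design did Amira offer ___ to Leila yesterday?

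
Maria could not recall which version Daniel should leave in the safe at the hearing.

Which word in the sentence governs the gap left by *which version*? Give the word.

leave

Underlying clause: Daniel should leave which version in the safe at the hearing.
The filler 'which version' is interpreted as the direct object of 'leave'. It moves to the left edge, and the trace sits right after 'leave':
Maria could not recall which version Daniel should leave ___ in the safe at the hearing.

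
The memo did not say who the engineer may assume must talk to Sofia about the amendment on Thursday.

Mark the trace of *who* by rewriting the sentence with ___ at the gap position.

Before movement: The engineer may assume who must talk to Sofia about the amendment on Thursday.
'who' functions as the subject of the clause embedded under 'assume'. The gap is right after 'assume'.

The memo did not say who the engineer may assume ___ must talk to Sofia about the amendment on Thursday.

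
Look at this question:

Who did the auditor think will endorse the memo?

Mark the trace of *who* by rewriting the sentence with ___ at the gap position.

Before movement: The auditor did think who will endorse the memo.
'who' is the subject of the clause embedded under 'think'. The gap is right after 'think'.

Who did the auditor think ___ will endorse the memo?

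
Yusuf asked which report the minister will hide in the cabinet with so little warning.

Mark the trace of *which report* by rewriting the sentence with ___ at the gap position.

In situ: The minister will hide which report in the cabinet with so little warning.
'which report' is the direct object of 'hide'. The gap is right after 'hide'.

Yusuf asked which report the minister will hide ___ in the cabinet with so little warning.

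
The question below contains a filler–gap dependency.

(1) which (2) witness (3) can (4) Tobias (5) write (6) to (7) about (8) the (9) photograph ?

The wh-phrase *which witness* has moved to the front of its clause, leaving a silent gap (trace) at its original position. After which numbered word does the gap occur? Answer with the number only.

6

Pre-movement form: Tobias can write to which witness about the photograph.
'which witness' is the object of the preposition 'to'. Fronting leaves a gap immediately after 'to':
Which witness can Tobias write to ___ about the photograph?
'to' is word 6.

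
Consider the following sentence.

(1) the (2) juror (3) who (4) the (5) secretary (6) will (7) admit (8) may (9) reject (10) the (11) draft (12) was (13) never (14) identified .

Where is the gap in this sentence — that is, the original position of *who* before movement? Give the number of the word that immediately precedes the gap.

The filler 'who' is interpreted as the subject of the clause embedded under 'admit'. It moves to the left edge, and the trace sits right after 'admit':
The juror who the secretary will admit ___ may reject the draft was never identified.
'admit' is word 7.

7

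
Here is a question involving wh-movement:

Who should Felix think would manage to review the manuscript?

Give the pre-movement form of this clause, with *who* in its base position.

Felix should think who would manage to review the manuscript.

The filler 'who' is interpreted as the subject of the clause embedded under 'think'. It moves to the left edge, and the trace sits right after 'think':
Who should Felix think ___ would manage to review the manuscript?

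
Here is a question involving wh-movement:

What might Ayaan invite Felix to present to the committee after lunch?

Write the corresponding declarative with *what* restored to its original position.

Ayaan might invite Felix to present what to the committee after lunch.

The filler 'what' is interpreted as the direct object of 'present'. Wh-movement fronts it, leaving a gap right after 'present':
What might Ayaan invite Felix to present ___ to the committee after lunch?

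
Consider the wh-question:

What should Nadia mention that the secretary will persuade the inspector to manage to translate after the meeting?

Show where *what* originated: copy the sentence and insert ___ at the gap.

What should Nadia mention that the secretary will persuade the inspector to manage to translate ___ after the meeting?

Underlying clause: Nadia should mention that the secretary will persuade the inspector to manage to translate what after the meeting.
'what' functions as the direct object of 'translate'. The gap is right after 'translate'.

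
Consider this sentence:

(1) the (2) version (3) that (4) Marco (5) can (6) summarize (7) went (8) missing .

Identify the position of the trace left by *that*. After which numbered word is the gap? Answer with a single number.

6

The filler 'that' is interpreted as the direct object of 'summarize'. Fronting leaves a gap immediately after 'summarize':
The version that Marco can summarize ___ went missing.
'summarize' is word 6.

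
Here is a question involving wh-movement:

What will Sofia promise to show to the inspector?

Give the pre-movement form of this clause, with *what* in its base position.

The filler 'what' is interpreted as the direct object of 'show'. It moves to the left edge, and the trace sits right after 'show':
What will Sofia promise to show ___ to the inspector?

Sofia will promise to show what to the inspector.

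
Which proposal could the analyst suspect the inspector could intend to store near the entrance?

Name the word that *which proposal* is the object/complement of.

store

Before movement: The analyst could suspect the inspector could intend to store which proposal near the entrance.
'which proposal' is the direct object of 'store'. It moves to the left edge, and the trace sits right after 'store':
Which proposal could the analyst suspect the inspector could intend to store ___ near the entrance?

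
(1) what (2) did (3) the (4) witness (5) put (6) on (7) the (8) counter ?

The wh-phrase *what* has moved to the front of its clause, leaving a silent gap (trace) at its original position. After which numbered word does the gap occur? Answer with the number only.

In situ: The witness did put what on the counter.
'what' is the direct object of 'put'. Fronting leaves a gap immediately after 'put':
What did the witness put ___ on the counter?
'put' is word 5.

5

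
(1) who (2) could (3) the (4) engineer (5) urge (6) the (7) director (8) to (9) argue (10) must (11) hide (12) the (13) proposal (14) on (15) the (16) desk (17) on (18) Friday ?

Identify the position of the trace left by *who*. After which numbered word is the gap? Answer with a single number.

9

Underlying clause: The engineer could urge the director to argue who must hide the proposal on the desk on Friday.
'who' is the subject of the clause embedded under 'argue'. It moves to the left edge, and the trace sits right after 'argue':
Who could the engineer urge the director to argue ___ must hide the proposal on the desk on Friday?
'argue' is word 9.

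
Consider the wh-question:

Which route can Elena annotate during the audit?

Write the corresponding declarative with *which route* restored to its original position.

Elena can annotate which route during the audit.

The filler 'which route' is interpreted as the direct object of 'annotate'. Wh-movement fronts it, leaving a gap right after 'annotate':
Which route can Elena annotate ___ during the audit?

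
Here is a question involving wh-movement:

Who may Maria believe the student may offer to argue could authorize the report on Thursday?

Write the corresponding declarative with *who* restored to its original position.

'who' is the subject of the clause embedded under 'argue'. Wh-movement fronts it, leaving a gap right after 'argue':
Who may Maria believe the student may offer to argue ___ could authorize the report on Thursday?

Maria may believe the student may offer to argue who could authorize the report on Thursday.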